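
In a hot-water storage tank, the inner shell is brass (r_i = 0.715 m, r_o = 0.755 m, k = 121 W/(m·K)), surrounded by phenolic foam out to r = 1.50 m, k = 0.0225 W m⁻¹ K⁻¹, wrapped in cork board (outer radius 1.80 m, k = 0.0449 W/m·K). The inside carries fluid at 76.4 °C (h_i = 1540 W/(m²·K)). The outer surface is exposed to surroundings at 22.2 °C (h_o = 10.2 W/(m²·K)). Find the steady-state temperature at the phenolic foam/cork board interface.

Resistance network (inner→outer):
  R_conv,in = 1/(4πr²h) = 1/(4π·0.715²·1540) = 1.011×10^-4 K/W
  R_brass = (1/0.715 − 1/0.755)/(4πk) = 0.07410/(4π·121) = 4.873×10^-5 K/W
  R_phenolic foam = (1/0.755 − 1/1.50)/(4πk) = 0.6578/(4π·0.0225) = 2.327 K/W
  R_cork board = (1/1.50 − 1/1.80)/(4πk) = 0.1111/(4π·0.0449) = 0.1969 K/W
  R_conv,out = 1/(4πr²h) = 1/(4π·1.80²·10.2) = 0.002408 K/W
ΣR = 1.011×10^-4 + 4.873×10^-5 + 2.327 + 0.1969 + 0.002408 = 2.526 K/W
Q = ΔT/ΣR = (76.4 °C − 22.2 °C)/2.526 = 21.46 W
From the inner boundary to the phenolic foam/cork board interface, ΣR_partial = 2.327 K/W.
T_interface = T_in − Q·ΣR_partial = 76.4 °C − (21.46)(2.327) = 26.5 °C

T = 26.5 °C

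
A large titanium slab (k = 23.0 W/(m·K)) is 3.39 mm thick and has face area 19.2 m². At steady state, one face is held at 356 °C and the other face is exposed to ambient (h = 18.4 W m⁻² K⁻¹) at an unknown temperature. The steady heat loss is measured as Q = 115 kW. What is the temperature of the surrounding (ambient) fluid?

Sum the resistances:
  R_titanium = L/(kA) = 0.00339/(23.0·19.2) = 7.677×10^-6 K/W
  R_conv,out = 1/(hA) = 1/(18.4·19.2) = 0.002831 K/W
ΣR = 0.002838 K/W
ΔT = Q·ΣR = 1.15×10^5 × 0.002838 = 326.4 K
Heat flows outward, so T_out = T_in − ΔT = 356 − 326.4 = 29.6 °C

T_out = 29.6 °C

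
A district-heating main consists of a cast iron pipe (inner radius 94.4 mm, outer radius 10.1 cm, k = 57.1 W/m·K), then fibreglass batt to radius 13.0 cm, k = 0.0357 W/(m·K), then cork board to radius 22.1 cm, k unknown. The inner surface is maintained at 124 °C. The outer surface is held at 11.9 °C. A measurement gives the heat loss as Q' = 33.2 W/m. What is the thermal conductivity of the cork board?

ΣR = ΔT/Q' = |124 − 11.9|/33.2 = 3.377 m·K/W
Known resistances:
  R'_cast iron = ln(0.101/0.0944)/(2πk) = 0.06758/(2π·57.1) = 1.884×10^-4 m·K/W
  R'_fibreglass batt = ln(0.130/0.101)/(2πk) = 0.2524/(2π·0.0357) = 1.125 m·K/W
R_cork board = ΣR − ΣR_known = 3.377 − 1.125 = 2.252 m·K/W
ln(r₂/r₁)/(2πk) = 2.252 ⇒ k = 0.5306/(2π·2.252) = 0.0375 W/m·K

k = 0.0375 W/m·K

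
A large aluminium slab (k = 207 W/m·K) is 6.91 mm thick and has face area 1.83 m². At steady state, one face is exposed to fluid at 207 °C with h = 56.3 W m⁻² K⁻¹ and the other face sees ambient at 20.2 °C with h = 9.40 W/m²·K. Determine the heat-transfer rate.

Q = 2750 W

Resistance network (inner→outer):
  R_conv,in = 1/(hA) = 1/(56.3·1.83) = 0.009706 K/W
  R_aluminium = L/(kA) = 0.00691/(207·1.83) = 1.824×10^-5 K/W
  R_conv,out = 1/(hA) = 1/(9.40·1.83) = 0.05813 K/W
ΣR = 0.009706 + 1.824×10^-5 + 0.05813 = 0.06785 K/W
Q = ΔT/ΣR = (207 °C − 20.2 °C)/0.06785 = 2750 W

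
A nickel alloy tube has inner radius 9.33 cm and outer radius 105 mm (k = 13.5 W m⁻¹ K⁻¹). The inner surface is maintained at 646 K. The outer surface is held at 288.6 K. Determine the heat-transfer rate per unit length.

Q' = 2πk·ΔT/ln(r₂/r₁) = 2π × 13.5 × 357.4 / ln(0.105/0.0933) = 2.57×10^5 W/m

Q' = 2.57×10^5 W/m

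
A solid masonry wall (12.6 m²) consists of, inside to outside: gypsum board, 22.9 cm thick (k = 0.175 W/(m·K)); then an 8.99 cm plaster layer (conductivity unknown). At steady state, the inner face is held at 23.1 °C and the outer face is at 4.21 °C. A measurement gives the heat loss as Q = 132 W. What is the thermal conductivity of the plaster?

ΣR = ΔT/Q = |23.1 − 4.21|/132 = 0.1431 K/W
Known resistances:
  R_gypsum board = L/(kA) = 0.229/(0.175·12.6) = 0.1039 K/W
R_plaster = ΣR − ΣR_known = 0.1431 − 0.1039 = 0.03920 K/W
L/(kA) = 0.03920 ⇒ k = 0.0899/(0.03920·12.6) = 0.182 W/m·K

k = 0.182 W/m·K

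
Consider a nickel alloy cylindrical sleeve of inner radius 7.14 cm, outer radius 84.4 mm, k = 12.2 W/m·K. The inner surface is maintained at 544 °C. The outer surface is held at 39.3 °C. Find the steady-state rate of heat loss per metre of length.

Q' = 2πk·ΔT/ln(r₂/r₁) = 2π × 12.2 × 504.7 / ln(0.0844/0.0714) = 2.31×10^5 W/m

Q' = 2.31×10^5 W/m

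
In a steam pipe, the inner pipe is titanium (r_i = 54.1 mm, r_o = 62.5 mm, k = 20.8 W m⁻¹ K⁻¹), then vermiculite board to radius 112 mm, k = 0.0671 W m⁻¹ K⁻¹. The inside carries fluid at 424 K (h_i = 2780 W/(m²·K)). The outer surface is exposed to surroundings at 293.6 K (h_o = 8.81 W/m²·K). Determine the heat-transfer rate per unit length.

Q' = 84.3 W/m

Treat each layer as a resistance in series:
  R'_conv,in = 1/(2πr h) = 1/(2π·0.0541·2780) = 0.001058 m·K/W
  R'_titanium = ln(0.0625/0.0541)/(2πk) = 0.1443/(2π·20.8) = 0.001104 m·K/W
  R'_vermiculite board = ln(0.112/0.0625)/(2πk) = 0.5833/(2π·0.0671) = 1.384 m·K/W
  R'_conv,out = 1/(2πr h) = 1/(2π·0.112·8.81) = 0.1613 m·K/W
ΣR = 0.001058 + 0.001104 + 1.384 + 0.1613 = 1.547 m·K/W
Q' = ΔT/ΣR = (424 K − 293.6 K)/1.547 = 84.3 W/m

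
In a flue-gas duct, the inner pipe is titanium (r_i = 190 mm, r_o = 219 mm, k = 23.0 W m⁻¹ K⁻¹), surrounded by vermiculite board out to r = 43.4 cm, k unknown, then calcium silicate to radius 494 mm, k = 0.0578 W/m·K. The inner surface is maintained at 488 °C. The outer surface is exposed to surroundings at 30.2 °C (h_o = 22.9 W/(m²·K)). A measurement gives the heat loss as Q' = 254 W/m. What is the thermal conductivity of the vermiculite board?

k = 0.0761 W/m·K

ΣR = ΔT/Q' = |488 − 30.2|/254 = 1.802 m·K/W
Known resistances:
  R'_titanium = ln(0.219/0.190)/(2πk) = 0.1420/(2π·23.0) = 9.829×10^-4 m·K/W
  R'_calcium silicate = ln(0.494/0.434)/(2πk) = 0.1295/(2π·0.0578) = 0.3566 m·K/W
  R'_conv,out = 1/(2πr h) = 1/(2π·0.494·22.9) = 0.01407 m·K/W
R_vermiculite board = ΣR − ΣR_known = 1.802 − 0.3717 = 1.430 m·K/W
ln(r₂/r₁)/(2πk) = 1.430 ⇒ k = 0.6840/(2π·1.430) = 0.0761 W/m·K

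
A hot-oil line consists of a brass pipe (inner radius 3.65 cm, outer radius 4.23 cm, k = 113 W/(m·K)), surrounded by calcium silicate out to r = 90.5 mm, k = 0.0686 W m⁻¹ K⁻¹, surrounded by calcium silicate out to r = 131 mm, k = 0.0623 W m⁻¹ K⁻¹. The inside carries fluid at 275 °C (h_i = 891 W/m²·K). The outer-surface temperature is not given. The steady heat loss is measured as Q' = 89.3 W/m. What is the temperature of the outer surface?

T_out = 32.6 °C

Sum the resistances:
  R'_conv,in = 1/(2πr h) = 1/(2π·0.0365·891) = 0.004894 m·K/W
  R'_brass = ln(0.0423/0.0365)/(2πk) = 0.1475/(2π·113) = 2.077×10^-4 m·K/W
  R'_calcium silicate = ln(0.0905/0.0423)/(2πk) = 0.7606/(2π·0.0686) = 1.765 m·K/W
  R'_calcium silicate = ln(0.131/0.0905)/(2πk) = 0.3698/(2π·0.0623) = 0.9448 m·K/W
ΣR = 2.714 m·K/W
ΔT = Q'·ΣR = 89.3 × 2.714 = 242.4 K
Heat flows outward, so T_out = T_in − ΔT = 275 − 242.4 = 32.6 °C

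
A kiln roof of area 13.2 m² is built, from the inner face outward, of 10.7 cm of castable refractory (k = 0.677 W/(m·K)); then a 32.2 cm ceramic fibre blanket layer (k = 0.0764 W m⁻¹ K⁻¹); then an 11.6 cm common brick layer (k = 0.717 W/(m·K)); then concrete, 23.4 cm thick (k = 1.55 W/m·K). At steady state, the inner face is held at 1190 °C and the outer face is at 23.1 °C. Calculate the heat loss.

Q = 3.29 kW

Treat each layer as a resistance in series:
  R_castable refractory = L/(kA) = 0.107/(0.677·13.2) = 0.01197 K/W
  R_ceramic fibre blanket = L/(kA) = 0.322/(0.0764·13.2) = 0.3193 K/W
  R_common brick = L/(kA) = 0.116/(0.717·13.2) = 0.01226 K/W
  R_concrete = L/(kA) = 0.234/(1.55·13.2) = 0.01144 K/W
ΣR = 0.01197 + 0.3193 + 0.01226 + 0.01144 = 0.3550 K/W
Q = ΔT/ΣR = (1190 °C − 23.1 °C)/0.3550 = 3290 W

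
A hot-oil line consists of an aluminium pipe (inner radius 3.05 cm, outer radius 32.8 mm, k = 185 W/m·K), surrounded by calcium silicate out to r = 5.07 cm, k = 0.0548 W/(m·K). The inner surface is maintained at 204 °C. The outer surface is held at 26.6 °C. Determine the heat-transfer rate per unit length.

Q' = 140 W/m

Series thermal resistances, inner to outer:
  R'_aluminium = ln(0.0328/0.0305)/(2πk) = 0.07270/(2π·185) = 6.255×10^-5 m·K/W
  R'_calcium silicate = ln(0.0507/0.0328)/(2πk) = 0.4355/(2π·0.0548) = 1.265 m·K/W
ΣR = 6.255×10^-5 + 1.265 = 1.265 m·K/W
Q' = ΔT/ΣR = (204 °C − 26.6 °C)/1.265 = 140 W/m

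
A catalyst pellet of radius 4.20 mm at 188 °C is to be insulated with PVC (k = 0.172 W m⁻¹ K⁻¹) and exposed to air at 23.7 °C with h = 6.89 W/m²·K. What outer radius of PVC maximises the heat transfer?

For a sphere, r_cr = 2k_ins/h = 2·0.172/6.89 = 0.0499 m = 4.99 cm

r_cr = 4.99 cm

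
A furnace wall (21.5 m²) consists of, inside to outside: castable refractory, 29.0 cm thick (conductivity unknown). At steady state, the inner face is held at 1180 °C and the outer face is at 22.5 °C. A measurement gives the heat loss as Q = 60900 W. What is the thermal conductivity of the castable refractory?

ΣR = ΔT/Q = |1180 − 22.5|/60900 = 0.01901 K/W
L/(kA) = 0.01901 ⇒ k = 0.290/(0.01901·21.5) = 0.710 W/m·K

k = 0.710 W/m·K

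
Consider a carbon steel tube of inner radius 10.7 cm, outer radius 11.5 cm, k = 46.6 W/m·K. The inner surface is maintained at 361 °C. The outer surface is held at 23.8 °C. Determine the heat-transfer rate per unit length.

Q' = 1.37×10^6 W/m

Q' = 2πk·ΔT/ln(r₂/r₁) = 2π × 46.6 × 337.2 / ln(0.115/0.107) = 1.37×10^6 W/m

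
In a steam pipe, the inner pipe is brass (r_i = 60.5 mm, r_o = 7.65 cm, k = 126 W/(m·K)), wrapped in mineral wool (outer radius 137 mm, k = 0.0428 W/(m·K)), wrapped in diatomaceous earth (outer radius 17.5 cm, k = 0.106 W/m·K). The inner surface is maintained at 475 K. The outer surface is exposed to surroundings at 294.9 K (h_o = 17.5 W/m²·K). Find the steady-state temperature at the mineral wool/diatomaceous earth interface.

T = 324.1 K

Treat each layer as a resistance in series:
  R'_brass = ln(0.0765/0.0605)/(2πk) = 0.2346/(2π·126) = 2.964×10^-4 m·K/W
  R'_mineral wool = ln(0.137/0.0765)/(2πk) = 0.5827/(2π·0.0428) = 2.167 m·K/W
  R'_diatomaceous earth = ln(0.175/0.137)/(2πk) = 0.2448/(2π·0.106) = 0.3676 m·K/W
  R'_conv,out = 1/(2πr h) = 1/(2π·0.175·17.5) = 0.05197 m·K/W
ΣR = 2.964×10^-4 + 2.167 + 0.3676 + 0.05197 = 2.587 m·K/W
Q' = ΔT/ΣR = (475 K − 294.9 K)/2.587 = 69.62 W/m
From the inner boundary to the mineral wool/diatomaceous earth interface, ΣR_partial = 2.167 m·K/W.
T_interface = T_in − Q'·ΣR_partial = 475 K − (69.62)(2.167) = 324.1 K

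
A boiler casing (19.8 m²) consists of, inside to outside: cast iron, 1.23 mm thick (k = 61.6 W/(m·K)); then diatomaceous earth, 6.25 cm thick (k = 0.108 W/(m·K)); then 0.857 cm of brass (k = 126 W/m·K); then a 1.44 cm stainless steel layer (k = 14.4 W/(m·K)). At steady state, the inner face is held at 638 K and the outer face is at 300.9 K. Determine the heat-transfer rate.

Treat each layer as a resistance in series:
  R_cast iron = L/(kA) = 0.00123/(61.6·19.8) = 1.008×10^-6 K/W
  R_diatomaceous earth = L/(kA) = 0.0625/(0.108·19.8) = 0.02923 K/W
  R_brass = L/(kA) = 0.00857/(126·19.8) = 3.435×10^-6 K/W
  R_stainless steel = L/(kA) = 0.0144/(14.4·19.8) = 5.051×10^-5 K/W
ΣR = 1.008×10^-6 + 0.02923 + 3.435×10^-6 + 5.051×10^-5 = 0.02928 K/W
Q = ΔT/ΣR = (638 K − 300.9 K)/0.02928 = 11500 W

Q = 11.5 kW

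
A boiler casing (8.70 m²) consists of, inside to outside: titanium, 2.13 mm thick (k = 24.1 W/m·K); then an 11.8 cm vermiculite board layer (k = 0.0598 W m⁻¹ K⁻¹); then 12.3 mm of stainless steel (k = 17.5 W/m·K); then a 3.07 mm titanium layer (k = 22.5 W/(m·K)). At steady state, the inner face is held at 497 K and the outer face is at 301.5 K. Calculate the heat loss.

Series thermal resistances, inner to outer:
  R_titanium = L/(kA) = 0.00213/(24.1·8.70) = 1.016×10^-5 K/W
  R_vermiculite board = L/(kA) = 0.118/(0.0598·8.70) = 0.2268 K/W
  R_stainless steel = L/(kA) = 0.0123/(17.5·8.70) = 8.079×10^-5 K/W
  R_titanium = L/(kA) = 0.00307/(22.5·8.70) = 1.568×10^-5 K/W
ΣR = 1.016×10^-5 + 0.2268 + 8.079×10^-5 + 1.568×10^-5 = 0.2269 K/W
Q = ΔT/ΣR = (497 K − 301.5 K)/0.2269 = 862 W

Q = 862 W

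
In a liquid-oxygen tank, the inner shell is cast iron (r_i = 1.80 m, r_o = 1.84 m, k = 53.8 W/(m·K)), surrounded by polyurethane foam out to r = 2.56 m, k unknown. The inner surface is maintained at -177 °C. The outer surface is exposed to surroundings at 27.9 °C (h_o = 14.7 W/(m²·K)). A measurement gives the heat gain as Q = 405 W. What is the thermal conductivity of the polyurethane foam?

k = 0.0241 W/m·K

ΣR = ΔT/Q = |-177 − 27.9|/405 = 0.5059 K/W
Known resistances:
  R_cast iron = (1/1.80 − 1/1.84)/(4πk) = 0.01208/(4π·53.8) = 1.786×10^-5 K/W
  R_conv,out = 1/(4πr²h) = 1/(4π·2.56²·14.7) = 8.260×10^-4 K/W
R_polyurethane foam = ΣR − ΣR_known = 0.5059 − 8.439×10^-4 = 0.5051 K/W
(1/r₁−1/r₂)/(4πk) = 0.5051 ⇒ k = 0.1529/(4π·0.5051) = 0.0241 W/m·K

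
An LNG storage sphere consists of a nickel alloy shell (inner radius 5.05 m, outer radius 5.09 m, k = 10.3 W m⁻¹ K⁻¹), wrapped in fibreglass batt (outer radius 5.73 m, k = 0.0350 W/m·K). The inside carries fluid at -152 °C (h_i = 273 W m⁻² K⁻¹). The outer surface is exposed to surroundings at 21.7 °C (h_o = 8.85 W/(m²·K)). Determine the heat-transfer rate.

Resistance network (inner→outer):
  R_conv,in = 1/(4πr²h) = 1/(4π·5.05²·273) = 1.143×10^-5 K/W
  R_nickel alloy = (1/5.05 − 1/5.09)/(4πk) = 0.001556/(4π·10.3) = 1.202×10^-5 K/W
  R_fibreglass batt = (1/5.09 − 1/5.73)/(4πk) = 0.02194/(4π·0.0350) = 0.04989 K/W
  R_conv,out = 1/(4πr²h) = 1/(4π·5.73²·8.85) = 2.739×10^-4 K/W
ΣR = 1.143×10^-5 + 1.202×10^-5 + 0.04989 + 2.739×10^-4 = 0.05019 K/W
Q = ΔT/ΣR = (-152 °C − 21.7 °C)/0.05019 = -3460 W
(Negative Q ⇒ heat flows inward; heat gain = 3460 W.)

Q = 3460 W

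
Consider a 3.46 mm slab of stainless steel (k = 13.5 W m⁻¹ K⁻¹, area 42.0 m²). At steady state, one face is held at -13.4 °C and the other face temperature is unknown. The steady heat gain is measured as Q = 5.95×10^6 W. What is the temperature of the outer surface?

Series resistances:
  R_stainless steel = L/(kA) = 0.00346/(13.5·42.0) = 6.102×10^-6 K/W
ΣR = 6.102×10^-6 K/W
ΔT = Q·ΣR = 5.95×10^6 × 6.102×10^-6 = 36.31 K
Heat flows inward, so T_out = T_in + ΔT = -13.4 + 36.31 = 22.9 °C

T_out = 22.9 °C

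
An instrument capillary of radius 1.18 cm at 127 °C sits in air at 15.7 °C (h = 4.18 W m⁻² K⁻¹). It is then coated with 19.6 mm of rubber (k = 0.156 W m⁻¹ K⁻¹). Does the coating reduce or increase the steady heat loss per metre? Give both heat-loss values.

Critical radius for a cylinder: r_cr = k/h = 0.0373 m = 3.73 cm.
Outer radius after coating: r₂ = 0.0118 + 0.0196 = 0.0314 m.
Since r₁ < r_cr and r₂ ≤ r_cr, the coating moves toward the maximum at r_cr — heat loss rises.
Bare: R = 1/(2πr₁h) = 3.227 m·K/W; Q = 111.3/3.227 = 34.5 W/m.
Coated: R = R_cond + R_conv = 2.211 m·K/W; Q = 111.3/2.211 = 50.3 W/m.

increases: 34.5 → 50.3 W/m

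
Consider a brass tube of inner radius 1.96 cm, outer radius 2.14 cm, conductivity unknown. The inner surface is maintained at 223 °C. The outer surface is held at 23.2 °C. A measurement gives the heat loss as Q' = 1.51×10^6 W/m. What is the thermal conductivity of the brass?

ΣR = ΔT/Q' = |223 − 23.2|/1.51×10^6 = 1.323×10^-4 m·K/W
ln(r₂/r₁)/(2πk) = 1.323×10^-4 ⇒ k = 0.08786/(2π·1.323×10^-4) = 106 W/m·K

k = 106 W/m·K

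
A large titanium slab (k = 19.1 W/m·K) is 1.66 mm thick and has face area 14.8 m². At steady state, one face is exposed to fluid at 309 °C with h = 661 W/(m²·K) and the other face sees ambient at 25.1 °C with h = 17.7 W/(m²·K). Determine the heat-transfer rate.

Q = 72.3 kW

Series thermal resistances, inner to outer:
  R_conv,in = 1/(hA) = 1/(661·14.8) = 1.022×10^-4 K/W
  R_titanium = L/(kA) = 0.00166/(19.1·14.8) = 5.872×10^-6 K/W
  R_conv,out = 1/(hA) = 1/(17.7·14.8) = 0.003817 K/W
ΣR = 1.022×10^-4 + 5.872×10^-6 + 0.003817 = 0.003925 K/W
Q = ΔT/ΣR = (309 °C − 25.1 °C)/0.003925 = 72300 W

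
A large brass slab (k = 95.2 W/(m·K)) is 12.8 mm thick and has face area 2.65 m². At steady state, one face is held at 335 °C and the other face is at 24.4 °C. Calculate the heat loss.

Q = 6.12×10^6 W

Q = kA·ΔT/L = 95.2 × 2.65 × |335 °C − 24.4 °C| / 0.0128 = 6.12×10^6 W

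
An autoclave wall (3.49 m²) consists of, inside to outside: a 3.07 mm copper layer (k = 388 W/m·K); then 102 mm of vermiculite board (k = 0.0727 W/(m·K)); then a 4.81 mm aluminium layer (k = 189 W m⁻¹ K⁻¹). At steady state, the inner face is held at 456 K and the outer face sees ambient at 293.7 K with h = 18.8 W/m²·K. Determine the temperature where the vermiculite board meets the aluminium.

T = 299.6 K

Resistance network (inner→outer):
  R_copper = L/(kA) = 0.00307/(388·3.49) = 2.267×10^-6 K/W
  R_vermiculite board = L/(kA) = 0.102/(0.0727·3.49) = 0.4020 K/W
  R_aluminium = L/(kA) = 0.00481/(189·3.49) = 7.292×10^-6 K/W
  R_conv,out = 1/(hA) = 1/(18.8·3.49) = 0.01524 K/W
ΣR = 2.267×10^-6 + 0.4020 + 7.292×10^-6 + 0.01524 = 0.4172 K/W
Q = ΔT/ΣR = (456 K − 293.7 K)/0.4172 = 389.0 W
From the inner boundary to the vermiculite board/aluminium interface, ΣR_partial = 0.4020 K/W.
T_interface = T_in − Q·ΣR_partial = 456 K − (389.0)(0.4020) = 299.6 K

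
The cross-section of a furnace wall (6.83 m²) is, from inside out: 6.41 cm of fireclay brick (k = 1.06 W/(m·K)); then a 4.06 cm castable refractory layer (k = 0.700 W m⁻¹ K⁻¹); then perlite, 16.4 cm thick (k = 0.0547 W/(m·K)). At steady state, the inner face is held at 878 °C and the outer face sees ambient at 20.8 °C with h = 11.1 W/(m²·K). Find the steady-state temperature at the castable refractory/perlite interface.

T = 846 °C

Treat each layer as a resistance in series:
  R_fireclay brick = L/(kA) = 0.0641/(1.06·6.83) = 0.008854 K/W
  R_castable refractory = L/(kA) = 0.0406/(0.700·6.83) = 0.008492 K/W
  R_perlite = L/(kA) = 0.164/(0.0547·6.83) = 0.4390 K/W
  R_conv,out = 1/(hA) = 1/(11.1·6.83) = 0.01319 K/W
ΣR = 0.008854 + 0.008492 + 0.4390 + 0.01319 = 0.4695 K/W
Q = ΔT/ΣR = (878 °C − 20.8 °C)/0.4695 = 1826 W
From the inner boundary to the castable refractory/perlite interface, ΣR_partial = 0.01735 K/W.
T_interface = T_in − Q·ΣR_partial = 878 °C − (1826)(0.01735) = 846 °C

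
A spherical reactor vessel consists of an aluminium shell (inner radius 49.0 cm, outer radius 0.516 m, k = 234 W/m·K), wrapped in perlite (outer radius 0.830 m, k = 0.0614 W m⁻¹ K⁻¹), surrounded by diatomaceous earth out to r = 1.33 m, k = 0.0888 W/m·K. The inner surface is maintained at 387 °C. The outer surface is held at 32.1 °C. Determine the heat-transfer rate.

Resistance network (inner→outer):
  R_aluminium = (1/0.490 − 1/0.516)/(4πk) = 0.1028/(4π·234) = 3.497×10^-5 K/W
  R_perlite = (1/0.516 − 1/0.830)/(4πk) = 0.7332/(4π·0.0614) = 0.9502 K/W
  R_diatomaceous earth = (1/0.830 − 1/1.33)/(4πk) = 0.4529/(4π·0.0888) = 0.4059 K/W
ΣR = 3.497×10^-5 + 0.9502 + 0.4059 = 1.356 K/W
Q = ΔT/ΣR = (387 °C − 32.1 °C)/1.356 = 262 W

Q = 262 W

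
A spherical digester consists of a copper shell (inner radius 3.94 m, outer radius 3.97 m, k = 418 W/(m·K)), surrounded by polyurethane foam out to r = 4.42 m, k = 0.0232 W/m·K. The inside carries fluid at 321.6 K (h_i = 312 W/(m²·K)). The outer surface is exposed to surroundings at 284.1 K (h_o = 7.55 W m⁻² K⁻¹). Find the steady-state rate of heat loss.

Q = 424 W

Resistance network (inner→outer):
  R_conv,in = 1/(4πr²h) = 1/(4π·3.94²·312) = 1.643×10^-5 K/W
  R_copper = (1/3.94 − 1/3.97)/(4πk) = 0.001918/(4π·418) = 3.651×10^-7 K/W
  R_polyurethane foam = (1/3.97 − 1/4.42)/(4πk) = 0.02564/(4π·0.0232) = 0.08796 K/W
  R_conv,out = 1/(4πr²h) = 1/(4π·4.42²·7.55) = 5.395×10^-4 K/W
ΣR = 1.643×10^-5 + 3.651×10^-7 + 0.08796 + 5.395×10^-4 = 0.08852 K/W
Q = ΔT/ΣR = (321.6 K − 284.1 K)/0.08852 = 424 W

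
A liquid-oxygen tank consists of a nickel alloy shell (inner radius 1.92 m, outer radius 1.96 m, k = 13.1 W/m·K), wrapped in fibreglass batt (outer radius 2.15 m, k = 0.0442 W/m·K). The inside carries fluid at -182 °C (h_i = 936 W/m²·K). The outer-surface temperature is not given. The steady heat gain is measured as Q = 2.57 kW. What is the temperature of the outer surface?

Sum the resistances:
  R_conv,in = 1/(4πr²h) = 1/(4π·1.92²·936) = 2.306×10^-5 K/W
  R_nickel alloy = (1/1.92 − 1/1.96)/(4πk) = 0.01063/(4π·13.1) = 6.457×10^-5 K/W
  R_fibreglass batt = (1/1.96 − 1/2.15)/(4πk) = 0.04509/(4π·0.0442) = 0.08118 K/W
ΣR = 0.08126 K/W
ΔT = Q·ΣR = 2570 × 0.08126 = 208.8 K
Heat flows inward, so T_out = T_in + ΔT = -182 + 208.8 = 26.8 °C

T_out = 26.8 °C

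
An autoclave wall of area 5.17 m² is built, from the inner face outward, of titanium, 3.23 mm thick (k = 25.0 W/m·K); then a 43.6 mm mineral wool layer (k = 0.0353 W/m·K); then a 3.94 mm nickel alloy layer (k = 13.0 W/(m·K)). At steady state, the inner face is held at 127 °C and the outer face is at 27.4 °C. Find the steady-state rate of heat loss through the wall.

Series thermal resistances, inner to outer:
  R_titanium = L/(kA) = 0.00323/(25.0·5.17) = 2.499×10^-5 K/W
  R_mineral wool = L/(kA) = 0.0436/(0.0353·5.17) = 0.2389 K/W
  R_nickel alloy = L/(kA) = 0.00394/(13.0·5.17) = 5.862×10^-5 K/W
ΣR = 2.499×10^-5 + 0.2389 + 5.862×10^-5 = 0.2390 K/W
Q = ΔT/ΣR = (127 °C − 27.4 °C)/0.2390 = 417 W

Q = 417 W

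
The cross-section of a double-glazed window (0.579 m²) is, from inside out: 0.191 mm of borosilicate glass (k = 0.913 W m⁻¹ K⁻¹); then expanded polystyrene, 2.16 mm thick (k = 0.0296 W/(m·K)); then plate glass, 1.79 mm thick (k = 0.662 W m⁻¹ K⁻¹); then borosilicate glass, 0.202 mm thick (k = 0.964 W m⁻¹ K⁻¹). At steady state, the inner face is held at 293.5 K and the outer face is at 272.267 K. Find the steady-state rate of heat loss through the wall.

Q = 162 W

Treat each layer as a resistance in series:
  R_borosilicate glass = L/(kA) = 1.91×10^-4/(0.913·0.579) = 3.613×10^-4 K/W
  R_expanded polystyrene = L/(kA) = 0.00216/(0.0296·0.579) = 0.1260 K/W
  R_plate glass = L/(kA) = 0.00179/(0.662·0.579) = 0.004670 K/W
  R_borosilicate glass = L/(kA) = 2.02×10^-4/(0.964·0.579) = 3.619×10^-4 K/W
ΣR = 3.613×10^-4 + 0.1260 + 0.004670 + 3.619×10^-4 = 0.1314 K/W
Q = ΔT/ΣR = (293.5 K − 272.267 K)/0.1314 = 162 W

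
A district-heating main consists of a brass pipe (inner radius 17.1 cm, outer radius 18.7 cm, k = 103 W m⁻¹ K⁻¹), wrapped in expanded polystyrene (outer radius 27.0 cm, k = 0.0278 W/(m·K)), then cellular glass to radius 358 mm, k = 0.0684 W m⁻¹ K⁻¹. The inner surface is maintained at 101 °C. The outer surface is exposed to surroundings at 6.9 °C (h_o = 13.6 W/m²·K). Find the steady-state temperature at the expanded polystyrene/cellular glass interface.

T = 30.1 °C

Series thermal resistances, inner to outer:
  R'_brass = ln(0.187/0.171)/(2πk) = 0.08945/(2π·103) = 1.382×10^-4 m·K/W
  R'_expanded polystyrene = ln(0.270/0.187)/(2πk) = 0.3673/(2π·0.0278) = 2.103 m·K/W
  R'_cellular glass = ln(0.358/0.270)/(2πk) = 0.2821/(2π·0.0684) = 0.6564 m·K/W
  R'_conv,out = 1/(2πr h) = 1/(2π·0.358·13.6) = 0.03269 m·K/W
ΣR = 1.382×10^-4 + 2.103 + 0.6564 + 0.03269 = 2.792 m·K/W
Q' = ΔT/ΣR = (101 °C − 6.9 °C)/2.792 = 33.70 W/m
From the inner boundary to the expanded polystyrene/cellular glass interface, ΣR_partial = 2.103 m·K/W.
T_interface = T_in − Q'·ΣR_partial = 101 °C − (33.70)(2.103) = 30.1 °C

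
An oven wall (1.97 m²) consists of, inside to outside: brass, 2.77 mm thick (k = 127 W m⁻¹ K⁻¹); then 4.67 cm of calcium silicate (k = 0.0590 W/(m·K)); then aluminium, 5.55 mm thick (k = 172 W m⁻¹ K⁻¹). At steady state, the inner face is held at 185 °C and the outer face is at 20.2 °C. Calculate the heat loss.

Treat each layer as a resistance in series:
  R_brass = L/(kA) = 0.00277/(127·1.97) = 1.107×10^-5 K/W
  R_calcium silicate = L/(kA) = 0.0467/(0.0590·1.97) = 0.4018 K/W
  R_aluminium = L/(kA) = 0.00555/(172·1.97) = 1.638×10^-5 K/W
ΣR = 1.107×10^-5 + 0.4018 + 1.638×10^-5 = 0.4018 K/W
Q = ΔT/ΣR = (185 °C − 20.2 °C)/0.4018 = 410 W

Q = 410 W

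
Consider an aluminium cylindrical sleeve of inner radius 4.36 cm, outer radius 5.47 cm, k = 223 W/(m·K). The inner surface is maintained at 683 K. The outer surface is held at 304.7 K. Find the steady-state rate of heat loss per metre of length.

Q' = 2340 kW/m

Q' = 2πk·ΔT/ln(r₂/r₁) = 2π × 223 × 378.3 / ln(0.0547/0.0436) = 2.34×10^6 W/m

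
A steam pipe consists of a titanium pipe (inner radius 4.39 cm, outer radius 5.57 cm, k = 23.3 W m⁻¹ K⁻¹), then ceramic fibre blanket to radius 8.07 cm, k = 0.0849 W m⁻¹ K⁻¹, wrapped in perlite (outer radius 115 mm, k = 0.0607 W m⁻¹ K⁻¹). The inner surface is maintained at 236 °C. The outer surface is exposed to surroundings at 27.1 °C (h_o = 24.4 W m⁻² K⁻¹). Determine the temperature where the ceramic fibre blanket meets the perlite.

Resistance network (inner→outer):
  R'_titanium = ln(0.0557/0.0439)/(2πk) = 0.2381/(2π·23.3) = 0.001626 m·K/W
  R'_ceramic fibre blanket = ln(0.0807/0.0557)/(2πk) = 0.3708/(2π·0.0849) = 0.6950 m·K/W
  R'_perlite = ln(0.115/0.0807)/(2πk) = 0.3542/(2π·0.0607) = 0.9287 m·K/W
  R'_conv,out = 1/(2πr h) = 1/(2π·0.115·24.4) = 0.05672 m·K/W
ΣR = 0.001626 + 0.6950 + 0.9287 + 0.05672 = 1.682 m·K/W
Q' = ΔT/ΣR = (236 °C − 27.1 °C)/1.682 = 124.2 W/m
From the inner boundary to the ceramic fibre blanket/perlite interface, ΣR_partial = 0.6966 m·K/W.
T_interface = T_in − Q'·ΣR_partial = 236 °C − (124.2)(0.6966) = 149 °C

T = 149 °C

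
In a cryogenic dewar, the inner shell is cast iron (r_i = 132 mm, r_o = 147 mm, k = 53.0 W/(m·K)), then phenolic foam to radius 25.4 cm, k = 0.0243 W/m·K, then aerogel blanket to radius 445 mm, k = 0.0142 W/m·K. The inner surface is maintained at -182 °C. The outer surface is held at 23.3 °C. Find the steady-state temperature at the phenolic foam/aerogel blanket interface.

Resistance network (inner→outer):
  R_cast iron = (1/0.132 − 1/0.147)/(4πk) = 0.7730/(4π·53.0) = 0.001161 K/W
  R_phenolic foam = (1/0.147 − 1/0.254)/(4πk) = 2.866/(4π·0.0243) = 9.385 K/W
  R_aerogel blanket = (1/0.254 − 1/0.445)/(4πk) = 1.690/(4π·0.0142) = 9.470 K/W
ΣR = 0.001161 + 9.385 + 9.470 = 18.86 K/W
Q = ΔT/ΣR = (-182 °C − 23.3 °C)/18.86 = -10.89 W
From the inner boundary to the phenolic foam/aerogel blanket interface, ΣR_partial = 9.386 K/W.
T_interface = T_in − Q·ΣR_partial = -182 °C − (-10.89)(9.386) = -79.8 °C

T = -79.8 °C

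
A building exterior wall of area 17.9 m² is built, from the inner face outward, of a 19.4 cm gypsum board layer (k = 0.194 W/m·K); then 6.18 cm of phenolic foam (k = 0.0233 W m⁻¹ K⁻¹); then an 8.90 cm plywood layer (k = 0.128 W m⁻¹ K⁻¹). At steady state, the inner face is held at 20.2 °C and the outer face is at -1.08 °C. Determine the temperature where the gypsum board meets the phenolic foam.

T = 15.3 °C

Series thermal resistances, inner to outer:
  R_gypsum board = L/(kA) = 0.194/(0.194·17.9) = 0.05587 K/W
  R_phenolic foam = L/(kA) = 0.0618/(0.0233·17.9) = 0.1482 K/W
  R_plywood = L/(kA) = 0.0890/(0.128·17.9) = 0.03884 K/W
ΣR = 0.05587 + 0.1482 + 0.03884 = 0.2429 K/W
Q = ΔT/ΣR = (20.2 °C − -1.08 °C)/0.2429 = 87.61 W
From the inner boundary to the gypsum board/phenolic foam interface, ΣR_partial = 0.05587 K/W.
T_interface = T_in − Q·ΣR_partial = 20.2 °C − (87.61)(0.05587) = 15.3 °C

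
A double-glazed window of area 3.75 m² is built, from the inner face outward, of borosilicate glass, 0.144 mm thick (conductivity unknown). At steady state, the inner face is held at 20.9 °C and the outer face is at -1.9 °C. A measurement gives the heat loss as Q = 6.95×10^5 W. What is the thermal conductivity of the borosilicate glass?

ΣR = ΔT/Q = |20.9 − -1.9|/6.95×10^5 = 3.281×10^-5 K/W
L/(kA) = 3.281×10^-5 ⇒ k = 1.44×10^-4/(3.281×10^-5·3.75) = 1.17 W/m·K

k = 1.17 W/m·K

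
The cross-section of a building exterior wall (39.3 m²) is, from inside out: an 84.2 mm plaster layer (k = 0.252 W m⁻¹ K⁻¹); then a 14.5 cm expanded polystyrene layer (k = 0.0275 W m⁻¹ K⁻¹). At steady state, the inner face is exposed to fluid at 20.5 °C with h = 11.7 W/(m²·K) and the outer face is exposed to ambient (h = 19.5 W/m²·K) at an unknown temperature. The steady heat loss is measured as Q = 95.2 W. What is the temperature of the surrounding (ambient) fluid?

Series resistances:
  R_conv,in = 1/(hA) = 1/(11.7·39.3) = 0.002175 K/W
  R_plaster = L/(kA) = 0.0842/(0.252·39.3) = 0.008502 K/W
  R_expanded polystyrene = L/(kA) = 0.145/(0.0275·39.3) = 0.1342 K/W
  R_conv,out = 1/(hA) = 1/(19.5·39.3) = 0.001305 K/W
ΣR = 0.1461 K/W
ΔT = Q·ΣR = 95.2 × 0.1461 = 13.91 K
Heat flows outward, so T_out = T_in − ΔT = 20.5 − 13.91 = 6.59 °C

T_out = 6.59 °C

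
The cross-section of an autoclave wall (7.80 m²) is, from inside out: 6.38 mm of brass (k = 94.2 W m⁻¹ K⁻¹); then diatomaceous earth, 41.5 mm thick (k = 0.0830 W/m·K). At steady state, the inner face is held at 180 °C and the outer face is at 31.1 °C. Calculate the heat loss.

Treat each layer as a resistance in series:
  R_brass = L/(kA) = 0.00638/(94.2·7.80) = 8.683×10^-6 K/W
  R_diatomaceous earth = L/(kA) = 0.0415/(0.0830·7.80) = 0.06410 K/W
ΣR = 8.683×10^-6 + 0.06410 = 0.06411 K/W
Q = ΔT/ΣR = (180 °C − 31.1 °C)/0.06411 = 2320 W

Q = 2.32 kW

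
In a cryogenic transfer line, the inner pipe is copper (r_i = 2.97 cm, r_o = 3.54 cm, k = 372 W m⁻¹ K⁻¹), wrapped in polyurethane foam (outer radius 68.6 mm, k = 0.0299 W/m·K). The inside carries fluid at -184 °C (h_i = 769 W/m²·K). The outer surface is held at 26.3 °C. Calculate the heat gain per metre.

Q' = 59.6 W/m

Resistance network (inner→outer):
  R'_conv,in = 1/(2πr h) = 1/(2π·0.0297·769) = 0.006968 m·K/W
  R'_copper = ln(0.0354/0.0297)/(2πk) = 0.1756/(2π·372) = 7.511×10^-5 m·K/W
  R'_polyurethane foam = ln(0.0686/0.0354)/(2πk) = 0.6616/(2π·0.0299) = 3.522 m·K/W
ΣR = 0.006968 + 7.511×10^-5 + 3.522 = 3.529 m·K/W
Q' = ΔT/ΣR = (-184 °C − 26.3 °C)/3.529 = -59.6 W/m
(Negative Q' ⇒ heat flows inward; heat gain = 59.6 W/m.)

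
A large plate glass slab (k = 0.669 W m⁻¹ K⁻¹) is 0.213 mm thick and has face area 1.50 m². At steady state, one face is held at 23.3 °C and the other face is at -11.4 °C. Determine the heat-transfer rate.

Q = kA·ΔT/L = 0.669 × 1.50 × |23.3 °C − -11.4 °C| / 2.13×10^-4 = 1.63×10^5 W

Q = 1.63×10^5 W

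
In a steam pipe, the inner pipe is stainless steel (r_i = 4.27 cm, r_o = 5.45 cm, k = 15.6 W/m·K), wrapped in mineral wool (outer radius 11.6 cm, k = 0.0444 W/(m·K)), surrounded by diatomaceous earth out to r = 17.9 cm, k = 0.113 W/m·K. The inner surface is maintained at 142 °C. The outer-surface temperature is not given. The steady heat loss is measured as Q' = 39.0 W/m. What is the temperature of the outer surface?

Sum the resistances:
  R'_stainless steel = ln(0.0545/0.0427)/(2πk) = 0.2440/(2π·15.6) = 0.002489 m·K/W
  R'_mineral wool = ln(0.116/0.0545)/(2πk) = 0.7554/(2π·0.0444) = 2.708 m·K/W
  R'_diatomaceous earth = ln(0.179/0.116)/(2πk) = 0.4338/(2π·0.113) = 0.6110 m·K/W
ΣR = 3.321 m·K/W
ΔT = Q'·ΣR = 39.0 × 3.321 = 129.5 K
Heat flows outward, so T_out = T_in − ΔT = 142 − 129.5 = 12.5 °C

T_out = 12.5 °C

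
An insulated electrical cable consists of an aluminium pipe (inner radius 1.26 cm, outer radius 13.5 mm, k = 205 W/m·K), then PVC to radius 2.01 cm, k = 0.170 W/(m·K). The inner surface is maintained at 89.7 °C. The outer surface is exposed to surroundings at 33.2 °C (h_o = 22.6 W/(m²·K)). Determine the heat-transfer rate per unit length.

Q' = 78.1 W/m

Treat each layer as a resistance in series:
  R'_aluminium = ln(0.0135/0.0126)/(2πk) = 0.06899/(2π·205) = 5.356×10^-5 m·K/W
  R'_PVC = ln(0.0201/0.0135)/(2πk) = 0.3980/(2π·0.170) = 0.3726 m·K/W
  R'_conv,out = 1/(2πr h) = 1/(2π·0.0201·22.6) = 0.3504 m·K/W
ΣR = 5.356×10^-5 + 0.3726 + 0.3504 = 0.7231 m·K/W
Q' = ΔT/ΣR = (89.7 °C − 33.2 °C)/0.7231 = 78.1 W/m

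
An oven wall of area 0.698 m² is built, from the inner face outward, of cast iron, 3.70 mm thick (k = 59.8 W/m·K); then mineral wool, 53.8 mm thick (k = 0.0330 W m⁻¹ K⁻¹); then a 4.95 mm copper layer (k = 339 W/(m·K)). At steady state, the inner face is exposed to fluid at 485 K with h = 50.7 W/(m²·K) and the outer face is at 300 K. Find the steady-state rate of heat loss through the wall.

Q = 78.3 W

Series thermal resistances, inner to outer:
  R_conv,in = 1/(hA) = 1/(50.7·0.698) = 0.02826 K/W
  R_cast iron = L/(kA) = 0.00370/(59.8·0.698) = 8.864×10^-5 K/W
  R_mineral wool = L/(kA) = 0.0538/(0.0330·0.698) = 2.336 K/W
  R_copper = L/(kA) = 0.00495/(339·0.698) = 2.092×10^-5 K/W
ΣR = 0.02826 + 8.864×10^-5 + 2.336 + 2.092×10^-5 = 2.364 K/W
Q = ΔT/ΣR = (485 K − 300 K)/2.364 = 78.3 W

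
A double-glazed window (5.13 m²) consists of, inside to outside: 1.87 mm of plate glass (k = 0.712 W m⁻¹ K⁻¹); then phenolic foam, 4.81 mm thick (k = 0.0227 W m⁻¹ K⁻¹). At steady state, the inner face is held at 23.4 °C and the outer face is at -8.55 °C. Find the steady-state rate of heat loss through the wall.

Q = 764 W

Series thermal resistances, inner to outer:
  R_plate glass = L/(kA) = 0.00187/(0.712·5.13) = 5.120×10^-4 K/W
  R_phenolic foam = L/(kA) = 0.00481/(0.0227·5.13) = 0.04130 K/W
ΣR = 5.120×10^-4 + 0.04130 = 0.04181 K/W
Q = ΔT/ΣR = (23.4 °C − -8.55 °C)/0.04181 = 764 W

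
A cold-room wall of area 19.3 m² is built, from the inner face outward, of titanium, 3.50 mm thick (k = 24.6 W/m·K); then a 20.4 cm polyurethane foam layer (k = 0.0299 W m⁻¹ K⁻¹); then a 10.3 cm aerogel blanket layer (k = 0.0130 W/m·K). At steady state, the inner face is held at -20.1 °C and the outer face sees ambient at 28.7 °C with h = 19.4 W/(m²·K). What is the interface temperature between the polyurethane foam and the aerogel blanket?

T = 2.40 °C

Treat each layer as a resistance in series:
  R_titanium = L/(kA) = 0.00350/(24.6·19.3) = 7.372×10^-6 K/W
  R_polyurethane foam = L/(kA) = 0.204/(0.0299·19.3) = 0.3535 K/W
  R_aerogel blanket = L/(kA) = 0.103/(0.0130·19.3) = 0.4105 K/W
  R_conv,out = 1/(hA) = 1/(19.4·19.3) = 0.002671 K/W
ΣR = 7.372×10^-6 + 0.3535 + 0.4105 + 0.002671 = 0.7667 K/W
Q = ΔT/ΣR = (-20.1 °C − 28.7 °C)/0.7667 = -63.65 W
From the inner boundary to the polyurethane foam/aerogel blanket interface, ΣR_partial = 0.3535 K/W.
T_interface = T_in − Q·ΣR_partial = -20.1 °C − (-63.65)(0.3535) = 2.40 °C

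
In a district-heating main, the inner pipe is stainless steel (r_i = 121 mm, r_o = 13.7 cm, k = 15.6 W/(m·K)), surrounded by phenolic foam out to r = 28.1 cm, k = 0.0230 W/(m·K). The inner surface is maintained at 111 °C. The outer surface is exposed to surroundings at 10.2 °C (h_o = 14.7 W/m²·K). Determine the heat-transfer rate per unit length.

Q' = 20.1 W/m

Treat each layer as a resistance in series:
  R'_stainless steel = ln(0.137/0.121)/(2πk) = 0.1242/(2π·15.6) = 0.001267 m·K/W
  R'_phenolic foam = ln(0.281/0.137)/(2πk) = 0.7184/(2π·0.0230) = 4.971 m·K/W
  R'_conv,out = 1/(2πr h) = 1/(2π·0.281·14.7) = 0.03853 m·K/W
ΣR = 0.001267 + 4.971 + 0.03853 = 5.011 m·K/W
Q' = ΔT/ΣR = (111 °C − 10.2 °C)/5.011 = 20.1 W/m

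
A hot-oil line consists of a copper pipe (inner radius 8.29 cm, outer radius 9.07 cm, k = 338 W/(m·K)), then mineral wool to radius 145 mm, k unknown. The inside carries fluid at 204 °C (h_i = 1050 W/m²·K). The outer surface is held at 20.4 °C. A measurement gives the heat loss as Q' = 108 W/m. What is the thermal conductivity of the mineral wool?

ΣR = ΔT/Q' = |204 − 20.4|/108 = 1.700 m·K/W
Known resistances:
  R'_conv,in = 1/(2πr h) = 1/(2π·0.0829·1050) = 0.001828 m·K/W
  R'_copper = ln(0.0907/0.0829)/(2πk) = 0.08992/(2π·338) = 4.234×10^-5 m·K/W
R_mineral wool = ΣR − ΣR_known = 1.700 − 0.001870 = 1.698 m·K/W
ln(r₂/r₁)/(2πk) = 1.698 ⇒ k = 0.4692/(2π·1.698) = 0.0440 W/m·K

k = 0.0440 W/m·K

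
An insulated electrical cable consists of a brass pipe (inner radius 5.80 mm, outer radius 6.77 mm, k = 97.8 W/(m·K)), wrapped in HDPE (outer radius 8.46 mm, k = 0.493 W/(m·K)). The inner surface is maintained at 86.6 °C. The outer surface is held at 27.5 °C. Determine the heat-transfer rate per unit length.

Treat each layer as a resistance in series:
  R'_brass = ln(0.00677/0.00580)/(2πk) = 0.1546/(2π·97.8) = 2.517×10^-4 m·K/W
  R'_HDPE = ln(0.00846/0.00677)/(2πk) = 0.2228/(2π·0.493) = 0.07194 m·K/W
ΣR = 2.517×10^-4 + 0.07194 = 0.07219 m·K/W
Q' = ΔT/ΣR = (86.6 °C − 27.5 °C)/0.07219 = 819 W/m

Q' = 819 W/m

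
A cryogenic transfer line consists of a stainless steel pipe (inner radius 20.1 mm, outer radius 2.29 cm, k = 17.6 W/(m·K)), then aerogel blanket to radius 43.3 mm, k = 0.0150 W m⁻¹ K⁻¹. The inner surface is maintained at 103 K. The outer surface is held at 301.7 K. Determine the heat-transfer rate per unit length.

Series thermal resistances, inner to outer:
  R'_stainless steel = ln(0.0229/0.0201)/(2πk) = 0.1304/(2π·17.6) = 0.001179 m·K/W
  R'_aerogel blanket = ln(0.0433/0.0229)/(2πk) = 0.6370/(2π·0.0150) = 6.759 m·K/W
ΣR = 0.001179 + 6.759 = 6.760 m·K/W
Q' = ΔT/ΣR = (103 K − 301.7 K)/6.760 = -29.4 W/m
(Negative Q' ⇒ heat flows inward; heat gain = 29.4 W/m.)

Q' = 29.4 W/m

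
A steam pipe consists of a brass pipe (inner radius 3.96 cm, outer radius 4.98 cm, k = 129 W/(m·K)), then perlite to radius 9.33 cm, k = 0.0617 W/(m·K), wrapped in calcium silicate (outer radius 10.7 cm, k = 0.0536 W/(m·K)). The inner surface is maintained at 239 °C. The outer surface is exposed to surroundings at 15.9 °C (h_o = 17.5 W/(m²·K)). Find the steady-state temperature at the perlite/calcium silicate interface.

T = 67.9 °C

Series thermal resistances, inner to outer:
  R'_brass = ln(0.0498/0.0396)/(2πk) = 0.2292/(2π·129) = 2.828×10^-4 m·K/W
  R'_perlite = ln(0.0933/0.0498)/(2πk) = 0.6278/(2π·0.0617) = 1.619 m·K/W
  R'_calcium silicate = ln(0.107/0.0933)/(2πk) = 0.1370/(2π·0.0536) = 0.4068 m·K/W
  R'_conv,out = 1/(2πr h) = 1/(2π·0.107·17.5) = 0.08500 m·K/W
ΣR = 2.828×10^-4 + 1.619 + 0.4068 + 0.08500 = 2.111 m·K/W
Q' = ΔT/ΣR = (239 °C − 15.9 °C)/2.111 = 105.7 W/m
From the inner boundary to the perlite/calcium silicate interface, ΣR_partial = 1.619 m·K/W.
T_interface = T_in − Q'·ΣR_partial = 239 °C − (105.7)(1.619) = 67.9 °C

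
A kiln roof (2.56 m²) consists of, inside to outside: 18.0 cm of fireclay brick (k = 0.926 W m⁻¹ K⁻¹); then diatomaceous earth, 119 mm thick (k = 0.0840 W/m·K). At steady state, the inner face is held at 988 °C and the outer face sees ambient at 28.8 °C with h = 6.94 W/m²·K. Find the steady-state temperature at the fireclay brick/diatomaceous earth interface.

Series thermal resistances, inner to outer:
  R_fireclay brick = L/(kA) = 0.180/(0.926·2.56) = 0.07593 K/W
  R_diatomaceous earth = L/(kA) = 0.119/(0.0840·2.56) = 0.5534 K/W
  R_conv,out = 1/(hA) = 1/(6.94·2.56) = 0.05629 K/W
ΣR = 0.07593 + 0.5534 + 0.05629 = 0.6856 K/W
Q = ΔT/ΣR = (988 °C − 28.8 °C)/0.6856 = 1399 W
From the inner boundary to the fireclay brick/diatomaceous earth interface, ΣR_partial = 0.07593 K/W.
T_interface = T_in − Q·ΣR_partial = 988 °C − (1399)(0.07593) = 882 °C

T = 882 °C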